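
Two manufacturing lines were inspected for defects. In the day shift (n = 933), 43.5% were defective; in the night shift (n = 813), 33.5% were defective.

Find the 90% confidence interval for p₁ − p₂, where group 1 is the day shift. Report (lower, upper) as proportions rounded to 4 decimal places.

(0.0619, 0.1381)

Each SE is √(p̂(1−p̂)/n): √(0.4350·0.5650/933) = 0.01623 and √(0.3350·0.6650/813) = 0.01655.
SE(p̂₁ − p̂₂) = √(SE₁² + SE₂²) = √(0.0002634129 + 0.0002739025) = 0.02318, since the two samples are independent.
At 90% confidence z* = 1.645; margin = 1.645 × 0.02318 = 0.03813.
The difference is 0.4350 − 0.3350 = 0.1000, so the interval is 0.1000 ± 0.03813 = (0.0619, 0.1381).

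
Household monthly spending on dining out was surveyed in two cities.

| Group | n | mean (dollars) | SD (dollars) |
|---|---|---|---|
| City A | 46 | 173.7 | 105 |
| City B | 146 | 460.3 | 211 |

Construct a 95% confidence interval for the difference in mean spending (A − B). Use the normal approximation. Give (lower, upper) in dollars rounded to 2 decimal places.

SE₁ = s₁/√n₁ = 105/√46 = 15.4814; SE₂ = 211/√146 = 17.4625.
Independent samples, unequal variances: SE_diff = √(SE₁² + SE₂²) = √(239.67374596 + 304.93890625) = 23.3369.
z* = 1.960, so margin of error = 1.960 × 23.3369 = 45.7403.
Difference in means = 173.7 − 460.3 = -286.6000.
-286.6000 ± 45.7403 → (-332.34, -240.86).

(-332.34, -240.86)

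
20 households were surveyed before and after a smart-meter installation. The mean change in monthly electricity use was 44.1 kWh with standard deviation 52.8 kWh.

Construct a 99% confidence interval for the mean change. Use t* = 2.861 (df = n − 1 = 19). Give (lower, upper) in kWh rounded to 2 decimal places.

This is a matched-pairs design, so SE = s_d/√n = 52.8/√20 = 11.8064.
Margin = 2.861 × 11.8064 = 33.7781; the interval is 44.1 ± 33.7781 = (10.32, 77.88).

(10.32, 77.88)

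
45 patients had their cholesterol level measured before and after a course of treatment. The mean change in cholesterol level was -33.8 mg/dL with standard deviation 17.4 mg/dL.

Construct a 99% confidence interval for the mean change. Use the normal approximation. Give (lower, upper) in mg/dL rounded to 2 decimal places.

(-40.48, -27.12)

Paired design: SE = s_d/√n = 17.4/√45 = 2.5938.
z* = 2.576; margin of error = 2.576 × 2.5938 = 6.6816.
-33.8 ± 6.6816 → (-40.48, -27.12).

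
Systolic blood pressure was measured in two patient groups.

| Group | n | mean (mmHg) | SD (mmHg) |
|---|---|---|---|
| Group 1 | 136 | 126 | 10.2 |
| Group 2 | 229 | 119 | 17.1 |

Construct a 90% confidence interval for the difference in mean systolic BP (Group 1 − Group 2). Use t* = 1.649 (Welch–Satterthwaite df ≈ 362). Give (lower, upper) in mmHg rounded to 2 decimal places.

(4.64, 9.36)

Standard errors of each mean: 10.2/√136 = 0.8746 and 17.1/√229 = 1.1300.
SE(x̄₁ − x̄₂) = √(0.8746² + 1.1300²) = 1.4289 for independent samples with unequal variances.
With t* = 1.649, the margin is 1.649 × 1.4289 = 2.3563.
x̄₁ − x̄₂ = 126 − 119 = 7.0000; the interval is 7.0000 ± 2.3563 = (4.64, 9.36).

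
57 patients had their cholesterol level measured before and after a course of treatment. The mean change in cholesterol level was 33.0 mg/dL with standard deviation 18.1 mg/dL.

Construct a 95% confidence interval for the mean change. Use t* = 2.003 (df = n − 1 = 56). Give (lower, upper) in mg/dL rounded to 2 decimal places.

(28.20, 37.80)

Paired design: SE = s_d/√n = 18.1/√57 = 2.3974.
t* = 2.003; margin of error = 2.003 × 2.3974 = 4.8020.
33.0 ± 4.8020 → (28.20, 37.80).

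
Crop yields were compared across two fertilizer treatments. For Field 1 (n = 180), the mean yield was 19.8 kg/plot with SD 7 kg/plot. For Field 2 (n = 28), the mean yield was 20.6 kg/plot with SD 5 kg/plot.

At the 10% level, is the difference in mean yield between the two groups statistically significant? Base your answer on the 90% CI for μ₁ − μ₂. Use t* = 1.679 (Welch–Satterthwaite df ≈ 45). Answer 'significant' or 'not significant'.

Per-group SEs: s₁/√n₁ = 7/√180 = 0.5217, s₂/√n₂ = 5/√28 = 0.9449.
Unpooled SE of the difference: √(0.27217089 + 0.89283601) = 1.0794.
Margin of error = t* · SE = 1.679 × 1.0794 = 1.8123.
x̄₁ − x̄₂ = 19.8 − 20.6 = -0.8000.
CI: -0.8000 ± 1.8123 = (-2.6123, 1.0123).
The interval (-2.6123, 1.0123) contains 0, so the difference is not significant.

not significant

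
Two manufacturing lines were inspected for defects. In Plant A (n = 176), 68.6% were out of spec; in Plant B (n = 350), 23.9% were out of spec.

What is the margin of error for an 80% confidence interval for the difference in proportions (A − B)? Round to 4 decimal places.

SE₁ = √(p̂₁(1−p̂₁)/n₁) = √(0.6860·0.3140/176) = 0.03498; SE₂ = √(0.2390·0.7610/350) = 0.02280.
Independent samples: SE of the difference = √(SE₁² + SE₂²) = √(0.0012236004 + 0.00051984) = 0.04175.
z* for 80% confidence is 1.282, so the margin of error is 1.282 × 0.04175 = 0.05352.

0.0535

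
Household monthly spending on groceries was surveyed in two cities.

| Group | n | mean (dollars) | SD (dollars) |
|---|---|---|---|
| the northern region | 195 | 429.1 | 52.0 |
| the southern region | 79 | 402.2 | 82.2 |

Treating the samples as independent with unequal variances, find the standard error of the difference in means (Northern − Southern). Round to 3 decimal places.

Standard errors of each mean: 52.0/√195 = 3.7238 and 82.2/√79 = 9.2482.
SE(x̄₁ − x̄₂) = √(3.7238² + 9.2482²) = 9.9697 for independent samples with unequal variances.

9.970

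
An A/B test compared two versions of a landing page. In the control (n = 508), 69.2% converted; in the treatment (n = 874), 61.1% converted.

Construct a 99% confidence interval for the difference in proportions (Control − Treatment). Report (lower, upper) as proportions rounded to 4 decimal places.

(0.0133, 0.1487)

The two standard errors are √(0.6920×0.3080/508) = 0.02048 and √(0.6110×0.3890/874) = 0.01649.
Because the samples are independent, SE_diff = √(0.02048² + 0.01649²) = 0.02629.
Using z* = 2.576 for 99%, ME = 2.576 × 0.02629 = 0.06772.
p̂₁ − p̂₂ = 0.0810; interval 0.0810 ± 0.06772 gives (0.0133, 0.1487).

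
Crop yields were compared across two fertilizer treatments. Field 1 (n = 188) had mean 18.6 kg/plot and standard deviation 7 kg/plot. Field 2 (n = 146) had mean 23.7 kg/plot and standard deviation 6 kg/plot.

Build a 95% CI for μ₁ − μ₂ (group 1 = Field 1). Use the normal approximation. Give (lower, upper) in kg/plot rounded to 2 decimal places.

Standard errors of each mean: 7/√188 = 0.5105 and 6/√146 = 0.4966.
SE(x̄₁ − x̄₂) = √(0.5105² + 0.4966²) = 0.7122 for independent samples with unequal variances.
With z* = 1.960, the margin is 1.960 × 0.7122 = 1.3959.
x̄₁ − x̄₂ = 18.6 − 23.7 = -5.1000; the interval is -5.1000 ± 1.3959 = (-6.50, -3.70).

(-6.50, -3.70)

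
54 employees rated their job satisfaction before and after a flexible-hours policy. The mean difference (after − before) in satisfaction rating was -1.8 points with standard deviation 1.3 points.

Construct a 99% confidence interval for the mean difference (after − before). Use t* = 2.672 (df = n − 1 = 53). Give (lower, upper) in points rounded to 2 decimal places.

(-2.27, -1.33)

Paired design: SE = s_d/√n = 1.3/√54 = 0.1769.
t* = 2.672; margin of error = 2.672 × 0.1769 = 0.4727.
-1.8 ± 0.4727 → (-2.27, -1.33).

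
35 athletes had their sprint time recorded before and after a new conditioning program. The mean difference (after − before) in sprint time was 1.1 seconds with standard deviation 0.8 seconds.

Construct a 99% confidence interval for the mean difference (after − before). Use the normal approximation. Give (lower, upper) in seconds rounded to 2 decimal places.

(0.75, 1.45)

Paired design: SE = s_d/√n = 0.8/√35 = 0.1352.
z* = 2.576; margin of error = 2.576 × 0.1352 = 0.3483.
1.1 ± 0.3483 → (0.75, 1.45).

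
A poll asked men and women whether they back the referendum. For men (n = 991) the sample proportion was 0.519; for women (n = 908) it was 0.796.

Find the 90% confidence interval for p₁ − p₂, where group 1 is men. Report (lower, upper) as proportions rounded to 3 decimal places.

Each SE is √(p̂(1−p̂)/n): √(0.5190·0.4810/991) = 0.01587 and √(0.7960·0.2040/908) = 0.01337.
SE(p̂₁ − p̂₂) = √(SE₁² + SE₂²) = √(0.0002518569 + 0.0001787569) = 0.02075, since the two samples are independent.
At 90% confidence z* = 1.645; margin = 1.645 × 0.02075 = 0.03413.
The difference is 0.5190 − 0.7960 = -0.2770, so the interval is -0.2770 ± 0.03413 = (-0.311, -0.243).

(-0.311, -0.243)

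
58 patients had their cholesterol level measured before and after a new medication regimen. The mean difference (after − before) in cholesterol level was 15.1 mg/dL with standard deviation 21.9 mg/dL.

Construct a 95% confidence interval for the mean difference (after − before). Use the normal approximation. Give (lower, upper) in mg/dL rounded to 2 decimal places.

(9.46, 20.74)

This is a matched-pairs design, so SE = s_d/√n = 21.9/√58 = 2.8756.
Margin = 1.960 × 2.8756 = 5.6362; the interval is 15.1 ± 5.6362 = (9.46, 20.74).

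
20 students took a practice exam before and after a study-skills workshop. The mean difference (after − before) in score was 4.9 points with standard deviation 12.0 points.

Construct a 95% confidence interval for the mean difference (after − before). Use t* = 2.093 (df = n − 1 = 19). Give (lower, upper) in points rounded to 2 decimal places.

Paired design: SE = s_d/√n = 12.0/√20 = 2.6833.
t* = 2.093; margin of error = 2.093 × 2.6833 = 5.6161.
4.9 ± 5.6161 → (-0.72, 10.52).

(-0.72, 10.52)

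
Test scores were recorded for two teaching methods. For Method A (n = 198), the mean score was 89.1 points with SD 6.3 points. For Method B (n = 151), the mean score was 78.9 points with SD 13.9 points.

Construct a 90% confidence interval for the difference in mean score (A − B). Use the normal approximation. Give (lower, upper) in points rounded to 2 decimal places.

(8.20, 12.20)

Standard errors of each mean: 6.3/√198 = 0.4477 and 13.9/√151 = 1.1312.
SE(x̄₁ − x̄₂) = √(0.4477² + 1.1312²) = 1.2166 for independent samples with unequal variances.
With z* = 1.645, the margin is 1.645 × 1.2166 = 2.0013.
x̄₁ − x̄₂ = 89.1 − 78.9 = 10.2000; the interval is 10.2000 ± 2.0013 = (8.20, 12.20).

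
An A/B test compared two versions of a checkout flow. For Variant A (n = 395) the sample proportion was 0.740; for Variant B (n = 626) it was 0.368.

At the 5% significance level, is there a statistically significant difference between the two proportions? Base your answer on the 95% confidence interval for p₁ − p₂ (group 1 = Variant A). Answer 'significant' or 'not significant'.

significant

Each SE is √(p̂(1−p̂)/n): √(0.7400·0.2600/395) = 0.02207 and √(0.3680·0.6320/626) = 0.01928.
SE(p̂₁ − p̂₂) = √(SE₁² + SE₂²) = √(0.0004870849 + 0.0003717184) = 0.02931, since the two samples are independent.
At 95% confidence z* = 1.960; margin = 1.960 × 0.02931 = 0.05745.
The difference is 0.7400 − 0.3680 = 0.3720, so the interval is 0.3720 ± 0.05745 = (0.31455, 0.42945).
The interval (0.31455, 0.42945) does not contain 0, so the difference is significant.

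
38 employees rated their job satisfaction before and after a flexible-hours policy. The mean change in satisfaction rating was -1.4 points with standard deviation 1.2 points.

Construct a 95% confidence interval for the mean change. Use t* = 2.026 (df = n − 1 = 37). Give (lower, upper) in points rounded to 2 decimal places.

Paired design: SE = s_d/√n = 1.2/√38 = 0.1947.
t* = 2.026; margin of error = 2.026 × 0.1947 = 0.3945.
-1.4 ± 0.3945 → (-1.79, -1.01).

(-1.79, -1.01)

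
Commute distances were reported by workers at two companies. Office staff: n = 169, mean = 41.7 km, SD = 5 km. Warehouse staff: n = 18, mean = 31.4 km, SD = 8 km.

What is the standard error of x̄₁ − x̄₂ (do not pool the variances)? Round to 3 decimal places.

1.924

Standard errors of each mean: 5/√169 = 0.3846 and 8/√18 = 1.8856.
SE(x̄₁ − x̄₂) = √(0.3846² + 1.8856²) = 1.9244 for independent samples with unequal variances.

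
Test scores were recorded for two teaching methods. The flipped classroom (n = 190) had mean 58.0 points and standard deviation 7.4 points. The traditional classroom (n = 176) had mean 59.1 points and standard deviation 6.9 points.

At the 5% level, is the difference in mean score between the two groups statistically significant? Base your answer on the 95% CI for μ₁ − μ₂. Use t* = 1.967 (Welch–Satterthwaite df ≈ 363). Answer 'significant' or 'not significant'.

Standard errors of each mean: 7.4/√190 = 0.5369 and 6.9/√176 = 0.5201.
SE(x̄₁ − x̄₂) = √(0.5369² + 0.5201²) = 0.7475 for independent samples with unequal variances.
With t* = 1.967, the margin is 1.967 × 0.7475 = 1.4703.
x̄₁ − x̄₂ = 58.0 − 59.1 = -1.1000; the interval is -1.1000 ± 1.4703 = (-2.5703, 0.3703).
The interval (-2.5703, 0.3703) contains 0, so the difference is not significant.

not significant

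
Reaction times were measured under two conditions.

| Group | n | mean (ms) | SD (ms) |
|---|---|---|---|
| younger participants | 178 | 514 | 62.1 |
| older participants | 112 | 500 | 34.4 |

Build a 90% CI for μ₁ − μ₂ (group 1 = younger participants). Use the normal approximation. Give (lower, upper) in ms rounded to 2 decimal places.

Standard errors of each mean: 62.1/√178 = 4.6546 and 34.4/√112 = 3.2505.
SE(x̄₁ − x̄₂) = √(4.6546² + 3.2505²) = 5.6772 for independent samples with unequal variances.
With z* = 1.645, the margin is 1.645 × 5.6772 = 9.3390.
x̄₁ − x̄₂ = 514 − 500 = 14.0000; the interval is 14.0000 ± 9.3390 = (4.66, 23.34).

(4.66, 23.34)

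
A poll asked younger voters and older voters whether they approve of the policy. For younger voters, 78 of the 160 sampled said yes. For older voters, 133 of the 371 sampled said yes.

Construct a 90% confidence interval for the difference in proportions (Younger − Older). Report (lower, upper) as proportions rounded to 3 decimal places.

First, p̂₁ = 78/160 = 0.4875; p̂₂ = 133/371 = 0.3585.
The two standard errors are √(0.4875×0.5125/160) = 0.03952 and √(0.3585×0.6415/371) = 0.02490.
Because the samples are independent, SE_diff = √(0.03952² + 0.02490²) = 0.04671.
Using z* = 1.645 for 90%, ME = 1.645 × 0.04671 = 0.07684.
p̂₁ − p̂₂ = 0.1290; interval 0.1290 ± 0.07684 gives (0.052, 0.206).

(0.052, 0.206)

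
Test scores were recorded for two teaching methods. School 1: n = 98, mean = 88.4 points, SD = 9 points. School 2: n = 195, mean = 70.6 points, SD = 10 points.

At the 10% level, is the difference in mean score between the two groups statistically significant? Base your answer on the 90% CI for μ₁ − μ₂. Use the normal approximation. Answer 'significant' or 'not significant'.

significant

Per-group SEs: s₁/√n₁ = 9/√98 = 0.9091, s₂/√n₂ = 10/√195 = 0.7161.
Unpooled SE of the difference: √(0.82646281 + 0.51279921) = 1.1573.
Margin of error = z* · SE = 1.645 × 1.1573 = 1.9038.
x̄₁ − x̄₂ = 88.4 − 70.6 = 17.8000.
CI: 17.8000 ± 1.9038 = (15.8962, 19.7038).
The interval (15.8962, 19.7038) does not contain 0, so the difference is significant.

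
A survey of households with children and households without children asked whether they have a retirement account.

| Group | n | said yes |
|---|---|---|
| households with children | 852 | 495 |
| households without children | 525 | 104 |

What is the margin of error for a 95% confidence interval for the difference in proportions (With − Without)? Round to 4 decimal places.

0.0475

Sample proportions: 495/852 = 0.5810, 104/525 = 0.1981.
Each SE is √(p̂(1−p̂)/n): √(0.5810·0.4190/852) = 0.01690 and √(0.1981·0.8019/525) = 0.01739.
SE(p̂₁ − p̂₂) = √(SE₁² + SE₂²) = √(0.00028561 + 0.0003024121) = 0.02425, since the two samples are independent.
At 95% confidence z* = 1.960; margin = 1.960 × 0.02425 = 0.04753.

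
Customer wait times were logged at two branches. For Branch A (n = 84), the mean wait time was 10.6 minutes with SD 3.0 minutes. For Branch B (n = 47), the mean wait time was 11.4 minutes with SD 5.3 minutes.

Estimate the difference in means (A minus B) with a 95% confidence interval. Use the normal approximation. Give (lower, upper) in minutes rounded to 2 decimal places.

(-2.45, 0.85)

SE₁ = s₁/√n₁ = 3.0/√84 = 0.3273; SE₂ = 5.3/√47 = 0.7731.
Independent samples, unequal variances: SE_diff = √(SE₁² + SE₂²) = √(0.10712529 + 0.59768361) = 0.8395.
z* = 1.960, so margin of error = 1.960 × 0.8395 = 1.6454.
Difference in means = 10.6 − 11.4 = -0.8000.
-0.8000 ± 1.6454 → (-2.45, 0.85).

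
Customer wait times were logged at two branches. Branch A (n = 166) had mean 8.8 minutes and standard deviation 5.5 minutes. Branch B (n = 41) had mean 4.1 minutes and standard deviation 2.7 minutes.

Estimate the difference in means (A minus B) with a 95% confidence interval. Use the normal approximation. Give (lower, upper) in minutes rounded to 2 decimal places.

(3.52, 5.88)

Per-group SEs: s₁/√n₁ = 5.5/√166 = 0.4269, s₂/√n₂ = 2.7/√41 = 0.4217.
Unpooled SE of the difference: √(0.18224361 + 0.17783089) = 0.6001.
Margin of error = z* · SE = 1.960 × 0.6001 = 1.1762.
x̄₁ − x̄₂ = 8.8 − 4.1 = 4.7000.
CI: 4.7000 ± 1.1762 = (3.52, 5.88).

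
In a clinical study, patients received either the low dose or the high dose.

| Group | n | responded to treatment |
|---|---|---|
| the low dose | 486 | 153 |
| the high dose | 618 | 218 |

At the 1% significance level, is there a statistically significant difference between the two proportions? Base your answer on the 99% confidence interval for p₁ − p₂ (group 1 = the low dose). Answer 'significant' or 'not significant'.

not significant

Sample proportions: 153/486 = 0.3148, 218/618 = 0.3528.
Each SE is √(p̂(1−p̂)/n): √(0.3148·0.6852/486) = 0.02107 and √(0.3528·0.6472/618) = 0.01922.
SE(p̂₁ − p̂₂) = √(SE₁² + SE₂²) = √(0.0004439449 + 0.0003694084) = 0.02852, since the two samples are independent.
At 99% confidence z* = 2.576; margin = 2.576 × 0.02852 = 0.07347.
The difference is 0.3148 − 0.3528 = -0.0380, so the interval is -0.0380 ± 0.07347 = (-0.11147, 0.03547).
The interval (-0.11147, 0.03547) contains 0, so the difference is not significant.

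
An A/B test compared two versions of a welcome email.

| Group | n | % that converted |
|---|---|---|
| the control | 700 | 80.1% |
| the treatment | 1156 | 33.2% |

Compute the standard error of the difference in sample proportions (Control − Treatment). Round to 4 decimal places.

0.0205

Each SE is √(p̂(1−p̂)/n): √(0.8010·0.1990/700) = 0.01509 and √(0.3320·0.6680/1156) = 0.01385.
SE(p̂₁ − p̂₂) = √(SE₁² + SE₂²) = √(0.0002277081 + 0.0001918225) = 0.02048, since the two samples are independent.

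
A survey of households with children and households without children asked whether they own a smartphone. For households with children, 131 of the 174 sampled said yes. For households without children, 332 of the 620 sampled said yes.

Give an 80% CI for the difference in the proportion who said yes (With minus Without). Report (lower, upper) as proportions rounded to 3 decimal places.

(0.168, 0.267)

Sample proportions: 131/174 = 0.7529, 332/620 = 0.5355.
Each SE is √(p̂(1−p̂)/n): √(0.7529·0.2471/174) = 0.03270 and √(0.5355·0.4645/620) = 0.02003.
SE(p̂₁ − p̂₂) = √(SE₁² + SE₂²) = √(0.00106929 + 0.0004012009) = 0.03835, since the two samples are independent.
At 80% confidence z* = 1.282; margin = 1.282 × 0.03835 = 0.04916.
The difference is 0.7529 − 0.5355 = 0.2174, so the interval is 0.2174 ± 0.04916 = (0.168, 0.267).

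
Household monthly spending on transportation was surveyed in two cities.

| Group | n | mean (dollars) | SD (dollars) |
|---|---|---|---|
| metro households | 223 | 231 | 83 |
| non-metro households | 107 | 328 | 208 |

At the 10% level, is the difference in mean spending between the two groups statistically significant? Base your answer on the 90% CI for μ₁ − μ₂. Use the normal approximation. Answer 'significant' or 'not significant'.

SE₁ = s₁/√n₁ = 83/√223 = 5.5581; SE₂ = 208/√107 = 20.1081.
Independent samples, unequal variances: SE_diff = √(SE₁² + SE₂²) = √(30.89247561 + 404.33568561) = 20.8621.
z* = 1.645, so margin of error = 1.645 × 20.8621 = 34.3182.
Difference in means = 231 − 328 = -97.0000.
-97.0000 ± 34.3182 → (-131.3182, -62.6818).
The interval (-131.3182, -62.6818) does not contain 0, so the difference is significant.

significant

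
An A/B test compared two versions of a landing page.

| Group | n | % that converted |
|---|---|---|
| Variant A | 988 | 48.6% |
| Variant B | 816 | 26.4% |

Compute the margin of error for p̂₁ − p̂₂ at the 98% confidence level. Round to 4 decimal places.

0.0515

Each SE is √(p̂(1−p̂)/n): √(0.4860·0.5140/988) = 0.01590 and √(0.2640·0.7360/816) = 0.01543.
SE(p̂₁ − p̂₂) = √(SE₁² + SE₂²) = √(0.00025281 + 0.0002380849) = 0.02216, since the two samples are independent.
At 98% confidence z* = 2.326; margin = 2.326 × 0.02216 = 0.05154.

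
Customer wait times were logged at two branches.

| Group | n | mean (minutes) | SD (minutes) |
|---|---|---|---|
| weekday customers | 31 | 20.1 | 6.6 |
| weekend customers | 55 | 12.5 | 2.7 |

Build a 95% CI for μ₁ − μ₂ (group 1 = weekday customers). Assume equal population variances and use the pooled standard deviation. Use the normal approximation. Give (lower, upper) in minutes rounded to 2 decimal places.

(5.62, 9.58)

Pooled variance s_p² = [30·6.6² + 54·2.7²] / (31+55−2) = 20.2436, so s_p = 4.4993.
SE_diff = s_p·√(1/n₁ + 1/n₂) = 4.4993·√(1/31 + 1/55) = 1.0105.
z* = 1.960; margin = 1.960 × 1.0105 = 1.9806.
Difference = 20.1 − 12.5 = 7.6000.
7.6000 ± 1.9806 → (5.62, 9.58).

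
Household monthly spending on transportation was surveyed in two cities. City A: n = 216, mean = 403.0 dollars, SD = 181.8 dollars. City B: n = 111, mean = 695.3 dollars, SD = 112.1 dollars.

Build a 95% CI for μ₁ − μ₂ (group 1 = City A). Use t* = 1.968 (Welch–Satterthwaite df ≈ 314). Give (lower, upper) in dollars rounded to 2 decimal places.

Per-group SEs: s₁/√n₁ = 181.8/√216 = 12.3699, s₂/√n₂ = 112.1/√111 = 10.6401.
Unpooled SE of the difference: √(153.01442601 + 113.21172801) = 16.3164.
Margin of error = t* · SE = 1.968 × 16.3164 = 32.1107.
x̄₁ − x̄₂ = 403.0 − 695.3 = -292.3000.
CI: -292.3000 ± 32.1107 = (-324.41, -260.19).

(-324.41, -260.19)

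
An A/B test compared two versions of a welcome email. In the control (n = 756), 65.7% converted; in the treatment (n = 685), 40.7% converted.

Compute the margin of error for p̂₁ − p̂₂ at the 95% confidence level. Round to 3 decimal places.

0.050

Each SE is √(p̂(1−p̂)/n): √(0.6570·0.3430/756) = 0.01727 and √(0.4070·0.5930/685) = 0.01877.
SE(p̂₁ − p̂₂) = √(SE₁² + SE₂²) = √(0.0002982529 + 0.0003523129) = 0.02551, since the two samples are independent.
At 95% confidence z* = 1.960; margin = 1.960 × 0.02551 = 0.05000.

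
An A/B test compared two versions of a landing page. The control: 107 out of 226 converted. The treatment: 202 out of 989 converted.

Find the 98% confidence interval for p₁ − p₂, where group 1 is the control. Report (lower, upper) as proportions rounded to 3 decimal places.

(0.186, 0.352)

First, p̂₁ = 107/226 = 0.4735; p̂₂ = 202/989 = 0.2042.
The two standard errors are √(0.4735×0.5265/226) = 0.03321 and √(0.2042×0.7958/989) = 0.01282.
Because the samples are independent, SE_diff = √(0.03321² + 0.01282²) = 0.03560.
Using z* = 2.326 for 98%, ME = 2.326 × 0.03560 = 0.08281.
p̂₁ − p̂₂ = 0.2693; interval 0.2693 ± 0.08281 gives (0.186, 0.352).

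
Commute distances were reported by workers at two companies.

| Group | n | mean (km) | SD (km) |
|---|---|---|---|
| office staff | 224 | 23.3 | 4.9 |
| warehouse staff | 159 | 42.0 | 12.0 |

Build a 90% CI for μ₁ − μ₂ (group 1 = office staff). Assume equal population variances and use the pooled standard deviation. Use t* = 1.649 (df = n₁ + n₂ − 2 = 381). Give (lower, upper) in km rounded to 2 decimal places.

(-20.17, -17.23)

Pooled variance s_p² = [223·4.9² + 158·12.0²] / (224+159−2) = 73.7696, so s_p = 8.5889.
SE_diff = s_p·√(1/n₁ + 1/n₂) = 8.5889·√(1/224 + 1/159) = 0.8907.
t* = 1.649; margin = 1.649 × 0.8907 = 1.4688.
Difference = 23.3 − 42.0 = -18.7000.
-18.7000 ± 1.4688 → (-20.17, -17.23).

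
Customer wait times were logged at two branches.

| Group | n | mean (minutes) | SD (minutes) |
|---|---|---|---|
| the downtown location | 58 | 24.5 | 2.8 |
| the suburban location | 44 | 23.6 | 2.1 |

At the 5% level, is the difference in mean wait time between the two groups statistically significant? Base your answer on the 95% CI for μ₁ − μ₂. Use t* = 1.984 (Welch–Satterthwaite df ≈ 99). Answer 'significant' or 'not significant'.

not significant

SE₁ = s₁/√n₁ = 2.8/√58 = 0.3677; SE₂ = 2.1/√44 = 0.3166.
Independent samples, unequal variances: SE_diff = √(SE₁² + SE₂²) = √(0.13520329 + 0.10023556) = 0.4852.
t* = 1.984, so margin of error = 1.984 × 0.4852 = 0.9626.
Difference in means = 24.5 − 23.6 = 0.9000.
0.9000 ± 0.9626 → (-0.0626, 1.8626).
The interval (-0.0626, 1.8626) contains 0, so the difference is not significant.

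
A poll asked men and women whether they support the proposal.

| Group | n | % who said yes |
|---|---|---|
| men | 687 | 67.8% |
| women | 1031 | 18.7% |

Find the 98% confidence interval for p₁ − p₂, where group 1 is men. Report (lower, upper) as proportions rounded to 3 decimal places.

(0.441, 0.541)

The two standard errors are √(0.6780×0.3220/687) = 0.01783 and √(0.1870×0.8130/1031) = 0.01214.
Because the samples are independent, SE_diff = √(0.01783² + 0.01214²) = 0.02157.
Using z* = 2.326 for 98%, ME = 2.326 × 0.02157 = 0.05017.
p̂₁ − p̂₂ = 0.4910; interval 0.4910 ± 0.05017 gives (0.441, 0.541).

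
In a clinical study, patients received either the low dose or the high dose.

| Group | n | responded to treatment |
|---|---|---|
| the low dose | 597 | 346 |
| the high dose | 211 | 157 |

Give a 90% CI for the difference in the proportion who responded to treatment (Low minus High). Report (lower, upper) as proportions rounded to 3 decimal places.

(-0.224, -0.105)

p̂₁ = 346/597 = 0.5796 and p̂₂ = 157/211 = 0.7441.
SE₁ = √(p̂₁(1−p̂₁)/n₁) = √(0.5796·0.4204/597) = 0.02020; SE₂ = √(0.7441·0.2559/211) = 0.03004.
Independent samples: SE of the difference = √(SE₁² + SE₂²) = √(0.00040804 + 0.0009024016) = 0.03620.
z* for 90% confidence is 1.645, so the margin of error is 1.645 × 0.03620 = 0.05955.
Point estimate p̂₁ − p̂₂ = 0.5796 − 0.7441 = -0.1645.
-0.1645 ± 0.05955 → (-0.224, -0.105).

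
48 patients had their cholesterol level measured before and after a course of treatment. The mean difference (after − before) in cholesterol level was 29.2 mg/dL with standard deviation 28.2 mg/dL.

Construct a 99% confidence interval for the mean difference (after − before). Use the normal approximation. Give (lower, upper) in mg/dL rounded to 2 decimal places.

Paired design: SE = s_d/√n = 28.2/√48 = 4.0703.
z* = 2.576; margin of error = 2.576 × 4.0703 = 10.4851.
29.2 ± 10.4851 → (18.71, 39.69).

(18.71, 39.69)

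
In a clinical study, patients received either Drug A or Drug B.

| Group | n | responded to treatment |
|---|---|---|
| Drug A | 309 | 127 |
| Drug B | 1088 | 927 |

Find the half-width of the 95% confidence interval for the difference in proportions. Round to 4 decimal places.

p̂₁ = 127/309 = 0.4110 and p̂₂ = 927/1088 = 0.8520.
SE₁ = √(p̂₁(1−p̂₁)/n₁) = √(0.4110·0.5890/309) = 0.02799; SE₂ = √(0.8520·0.1480/1088) = 0.01077.
Independent samples: SE of the difference = √(SE₁² + SE₂²) = √(0.0007834401 + 0.0001159929) = 0.02999.
z* for 95% confidence is 1.960, so the margin of error is 1.960 × 0.02999 = 0.05878.

0.0588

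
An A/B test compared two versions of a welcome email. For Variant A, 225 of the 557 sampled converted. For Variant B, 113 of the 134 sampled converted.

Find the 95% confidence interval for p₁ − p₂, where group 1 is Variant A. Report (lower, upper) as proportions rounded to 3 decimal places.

p̂₁ = 225/557 = 0.4039 and p̂₂ = 113/134 = 0.8433.
SE₁ = √(p̂₁(1−p̂₁)/n₁) = √(0.4039·0.5961/557) = 0.02079; SE₂ = √(0.8433·0.1567/134) = 0.03140.
Independent samples: SE of the difference = √(SE₁² + SE₂²) = √(0.0004322241 + 0.00098596) = 0.03766.
z* for 95% confidence is 1.960, so the margin of error is 1.960 × 0.03766 = 0.07381.
Point estimate p̂₁ − p̂₂ = 0.4039 − 0.8433 = -0.4394.
-0.4394 ± 0.07381 → (-0.513, -0.366).

(-0.513, -0.366)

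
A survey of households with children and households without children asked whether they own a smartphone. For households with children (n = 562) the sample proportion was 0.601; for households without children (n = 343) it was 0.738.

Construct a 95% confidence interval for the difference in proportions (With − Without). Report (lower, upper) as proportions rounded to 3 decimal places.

Each SE is √(p̂(1−p̂)/n): √(0.6010·0.3990/562) = 0.02066 and √(0.7380·0.2620/343) = 0.02374.
SE(p̂₁ − p̂₂) = √(SE₁² + SE₂²) = √(0.0004268356 + 0.0005635876) = 0.03147, since the two samples are independent.
At 95% confidence z* = 1.960; margin = 1.960 × 0.03147 = 0.06168.
The difference is 0.6010 − 0.7380 = -0.1370, so the interval is -0.1370 ± 0.06168 = (-0.199, -0.075).

(-0.199, -0.075)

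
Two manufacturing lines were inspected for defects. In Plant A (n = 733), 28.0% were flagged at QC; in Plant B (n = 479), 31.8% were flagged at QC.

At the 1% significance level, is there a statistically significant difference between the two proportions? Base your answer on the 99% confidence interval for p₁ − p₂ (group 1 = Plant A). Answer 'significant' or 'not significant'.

SE₁ = √(p̂₁(1−p̂₁)/n₁) = √(0.2800·0.7200/733) = 0.01658; SE₂ = √(0.3180·0.6820/479) = 0.02128.
Independent samples: SE of the difference = √(SE₁² + SE₂²) = √(0.0002748964 + 0.0004528384) = 0.02698.
z* for 99% confidence is 2.576, so the margin of error is 2.576 × 0.02698 = 0.06950.
Point estimate p̂₁ − p̂₂ = 0.2800 − 0.3180 = -0.0380.
-0.0380 ± 0.06950 → (-0.10750, 0.03150).
The interval (-0.10750, 0.03150) contains 0, so the difference is not significant.

not significant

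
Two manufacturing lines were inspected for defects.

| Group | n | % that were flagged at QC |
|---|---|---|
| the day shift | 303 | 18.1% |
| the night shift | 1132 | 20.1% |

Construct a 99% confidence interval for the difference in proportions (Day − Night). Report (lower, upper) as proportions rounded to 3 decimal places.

Each SE is √(p̂(1−p̂)/n): √(0.1810·0.8190/303) = 0.02212 and √(0.2010·0.7990/1132) = 0.01191.
SE(p̂₁ − p̂₂) = √(SE₁² + SE₂²) = √(0.0004892944 + 0.0001418481) = 0.02512, since the two samples are independent.
At 99% confidence z* = 2.576; margin = 2.576 × 0.02512 = 0.06471.
The difference is 0.1810 − 0.2010 = -0.0200, so the interval is -0.0200 ± 0.06471 = (-0.085, 0.045).

(-0.085, 0.045)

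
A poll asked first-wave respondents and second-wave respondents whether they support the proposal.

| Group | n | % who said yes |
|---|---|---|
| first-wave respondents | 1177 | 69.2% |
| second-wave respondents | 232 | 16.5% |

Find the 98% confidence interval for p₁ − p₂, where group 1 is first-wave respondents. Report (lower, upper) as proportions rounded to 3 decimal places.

(0.462, 0.592)

The two standard errors are √(0.6920×0.3080/1177) = 0.01346 and √(0.1650×0.8350/232) = 0.02437.
Because the samples are independent, SE_diff = √(0.01346² + 0.02437²) = 0.02784.
Using z* = 2.326 for 98%, ME = 2.326 × 0.02784 = 0.06476.
p̂₁ − p̂₂ = 0.5270; interval 0.5270 ± 0.06476 gives (0.462, 0.592).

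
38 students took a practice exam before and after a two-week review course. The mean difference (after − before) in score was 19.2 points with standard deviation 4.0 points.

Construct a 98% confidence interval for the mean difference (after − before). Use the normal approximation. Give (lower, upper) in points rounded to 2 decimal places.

Paired design: SE = s_d/√n = 4.0/√38 = 0.6489.
z* = 2.326; margin of error = 2.326 × 0.6489 = 1.5093.
19.2 ± 1.5093 → (17.69, 20.71).

(17.69, 20.71)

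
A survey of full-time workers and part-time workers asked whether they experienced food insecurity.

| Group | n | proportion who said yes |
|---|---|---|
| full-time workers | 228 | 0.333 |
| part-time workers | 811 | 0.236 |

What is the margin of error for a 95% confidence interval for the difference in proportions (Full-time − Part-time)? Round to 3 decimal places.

0.068

The two standard errors are √(0.3330×0.6670/228) = 0.03121 and √(0.2360×0.7640/811) = 0.01491.
Because the samples are independent, SE_diff = √(0.03121² + 0.01491²) = 0.03459.
Using z* = 1.960 for 95%, ME = 1.960 × 0.03459 = 0.06780.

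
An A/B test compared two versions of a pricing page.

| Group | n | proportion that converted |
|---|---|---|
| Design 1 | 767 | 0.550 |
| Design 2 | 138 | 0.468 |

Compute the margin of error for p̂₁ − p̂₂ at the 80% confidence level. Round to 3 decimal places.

0.059

The two standard errors are √(0.5500×0.4500/767) = 0.01796 and √(0.4680×0.5320/138) = 0.04248.
Because the samples are independent, SE_diff = √(0.01796² + 0.04248²) = 0.04612.
Using z* = 1.282 for 80%, ME = 1.282 × 0.04612 = 0.05913.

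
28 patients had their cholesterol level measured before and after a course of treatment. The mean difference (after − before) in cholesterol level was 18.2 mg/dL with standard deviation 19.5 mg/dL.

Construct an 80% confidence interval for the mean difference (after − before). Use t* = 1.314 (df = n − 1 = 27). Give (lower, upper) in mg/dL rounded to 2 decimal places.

This is a matched-pairs design, so SE = s_d/√n = 19.5/√28 = 3.6852.
Margin = 1.314 × 3.6852 = 4.8424; the interval is 18.2 ± 4.8424 = (13.36, 23.04).

(13.36, 23.04)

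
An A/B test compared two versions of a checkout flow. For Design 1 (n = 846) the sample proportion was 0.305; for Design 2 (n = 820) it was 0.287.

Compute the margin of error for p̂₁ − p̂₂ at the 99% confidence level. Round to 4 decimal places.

0.0576

SE₁ = √(p̂₁(1−p̂₁)/n₁) = √(0.3050·0.6950/846) = 0.01583; SE₂ = √(0.2870·0.7130/820) = 0.01580.
Independent samples: SE of the difference = √(SE₁² + SE₂²) = √(0.0002505889 + 0.00024964) = 0.02237.
z* for 99% confidence is 2.576, so the margin of error is 2.576 × 0.02237 = 0.05763.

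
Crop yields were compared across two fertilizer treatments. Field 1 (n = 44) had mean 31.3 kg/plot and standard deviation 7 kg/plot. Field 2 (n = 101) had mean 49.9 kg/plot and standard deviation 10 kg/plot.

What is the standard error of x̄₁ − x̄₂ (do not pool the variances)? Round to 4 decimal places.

1.4504

Per-group SEs: s₁/√n₁ = 7/√44 = 1.0553, s₂/√n₂ = 10/√101 = 0.9950.
Unpooled SE of the difference: √(1.11365809 + 0.990025) = 1.4504.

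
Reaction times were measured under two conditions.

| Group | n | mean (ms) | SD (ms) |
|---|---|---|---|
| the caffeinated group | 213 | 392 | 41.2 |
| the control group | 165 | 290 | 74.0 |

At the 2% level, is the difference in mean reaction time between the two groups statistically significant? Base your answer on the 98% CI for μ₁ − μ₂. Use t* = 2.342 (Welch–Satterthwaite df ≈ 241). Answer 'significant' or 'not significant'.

Standard errors of each mean: 41.2/√213 = 2.8230 and 74.0/√165 = 5.7609.
SE(x̄₁ − x̄₂) = √(2.8230² + 5.7609²) = 6.4154 for independent samples with unequal variances.
With t* = 2.342, the margin is 2.342 × 6.4154 = 15.0249.
x̄₁ − x̄₂ = 392 − 290 = 102.0000; the interval is 102.0000 ± 15.0249 = (86.9751, 117.0249).
The interval (86.9751, 117.0249) does not contain 0, so the difference is significant.

significant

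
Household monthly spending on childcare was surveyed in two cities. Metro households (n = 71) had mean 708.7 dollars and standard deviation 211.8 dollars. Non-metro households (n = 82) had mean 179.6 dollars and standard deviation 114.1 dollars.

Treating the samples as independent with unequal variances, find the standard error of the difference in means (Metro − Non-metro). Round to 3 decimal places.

28.117

Standard errors of each mean: 211.8/√71 = 25.1360 and 114.1/√82 = 12.6002.
SE(x̄₁ − x̄₂) = √(25.1360² + 12.6002²) = 28.1173 for independent samples with unequal variances.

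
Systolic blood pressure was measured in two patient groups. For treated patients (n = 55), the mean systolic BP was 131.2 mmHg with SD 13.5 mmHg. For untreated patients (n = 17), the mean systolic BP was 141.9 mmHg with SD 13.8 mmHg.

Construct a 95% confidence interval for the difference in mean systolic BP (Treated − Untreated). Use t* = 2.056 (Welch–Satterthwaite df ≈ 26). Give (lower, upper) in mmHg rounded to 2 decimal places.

(-18.53, -2.87)

SE₁ = s₁/√n₁ = 13.5/√55 = 1.8203; SE₂ = 13.8/√17 = 3.3470.
Independent samples, unequal variances: SE_diff = √(SE₁² + SE₂²) = √(3.31349209 + 11.202409) = 3.8100.
t* = 2.056, so margin of error = 2.056 × 3.8100 = 7.8334.
Difference in means = 131.2 − 141.9 = -10.7000.
-10.7000 ± 7.8334 → (-18.53, -2.87).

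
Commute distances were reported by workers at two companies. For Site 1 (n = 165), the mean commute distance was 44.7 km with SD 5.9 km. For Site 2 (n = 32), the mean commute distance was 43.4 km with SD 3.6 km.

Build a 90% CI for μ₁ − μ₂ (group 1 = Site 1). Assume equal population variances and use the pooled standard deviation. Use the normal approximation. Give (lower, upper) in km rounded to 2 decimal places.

(-0.48, 3.08)

s_p = √[((n₁−1)s₁² + (n₂−1)s₂²)/(n₁+n₂−2)] = √[(164·5.9² + 31·3.6²)/195] = 5.5979.
SE = 5.5979·√(1/165 + 1/32) = 1.0813.
With z* = 1.645, margin = 1.645 × 1.0813 = 1.7787.
x̄₁ − x̄₂ = 44.7 − 43.4 = 1.3000; interval 1.3000 ± 1.7787 = (-0.48, 3.08).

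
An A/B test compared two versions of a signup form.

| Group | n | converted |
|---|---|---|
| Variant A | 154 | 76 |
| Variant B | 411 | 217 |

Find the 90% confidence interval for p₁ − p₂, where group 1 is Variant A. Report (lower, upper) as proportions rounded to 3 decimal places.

First, p̂₁ = 76/154 = 0.4935; p̂₂ = 217/411 = 0.5280.
The two standard errors are √(0.4935×0.5065/154) = 0.04029 and √(0.5280×0.4720/411) = 0.02462.
Because the samples are independent, SE_diff = √(0.04029² + 0.02462²) = 0.04722.
Using z* = 1.645 for 90%, ME = 1.645 × 0.04722 = 0.07768.
p̂₁ − p̂₂ = -0.0345; interval -0.0345 ± 0.07768 gives (-0.112, 0.043).

(-0.112, 0.043)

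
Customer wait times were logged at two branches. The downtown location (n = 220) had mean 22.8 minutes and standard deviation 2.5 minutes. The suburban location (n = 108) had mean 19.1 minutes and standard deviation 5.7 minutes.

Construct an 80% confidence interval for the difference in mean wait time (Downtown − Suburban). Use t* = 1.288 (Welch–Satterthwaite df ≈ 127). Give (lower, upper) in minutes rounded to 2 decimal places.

Standard errors of each mean: 2.5/√220 = 0.1685 and 5.7/√108 = 0.5485.
SE(x̄₁ − x̄₂) = √(0.1685² + 0.5485²) = 0.5738 for independent samples with unequal variances.
With t* = 1.288, the margin is 1.288 × 0.5738 = 0.7391.
x̄₁ − x̄₂ = 22.8 − 19.1 = 3.7000; the interval is 3.7000 ± 0.7391 = (2.96, 4.44).

(2.96, 4.44)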